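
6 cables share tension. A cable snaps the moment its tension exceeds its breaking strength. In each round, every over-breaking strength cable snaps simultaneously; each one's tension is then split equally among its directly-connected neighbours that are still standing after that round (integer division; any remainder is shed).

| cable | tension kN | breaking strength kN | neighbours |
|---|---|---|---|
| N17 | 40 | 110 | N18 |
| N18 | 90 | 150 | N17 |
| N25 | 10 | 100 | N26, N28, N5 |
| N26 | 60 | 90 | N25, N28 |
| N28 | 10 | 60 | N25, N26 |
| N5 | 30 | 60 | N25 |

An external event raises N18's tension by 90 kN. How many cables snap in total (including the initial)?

2

Round 1 — N18 at 180 > 150. N18 snaps.
  N18 sheds 180 kN to N17: 180 each.
    N17: 40+180 = 220 > 110
Round 2 — N17 snaps.
  N17 sheds 220 kN: no online neighbours, lost.
No further breaks.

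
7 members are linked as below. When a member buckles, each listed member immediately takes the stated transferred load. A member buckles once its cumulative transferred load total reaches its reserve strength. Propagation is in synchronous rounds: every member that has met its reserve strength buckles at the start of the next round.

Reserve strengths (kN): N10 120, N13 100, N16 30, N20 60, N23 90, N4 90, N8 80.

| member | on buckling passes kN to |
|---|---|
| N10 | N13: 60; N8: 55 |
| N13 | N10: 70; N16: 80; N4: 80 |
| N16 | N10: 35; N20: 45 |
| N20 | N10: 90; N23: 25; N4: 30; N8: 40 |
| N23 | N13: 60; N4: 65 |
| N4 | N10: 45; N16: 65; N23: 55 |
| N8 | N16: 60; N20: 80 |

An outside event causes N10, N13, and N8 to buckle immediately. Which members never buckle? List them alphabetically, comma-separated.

Round 1 — N10, N13, N8 buckle (initial).
  N16: +80+60 → 140 ≥ 30
  N20: +80 → 80 ≥ 60
  N4: +80 → 80 < 90
Round 2 — N16, N20 buckle.
  N23: +25 → 25 < 90
  N4: +30 → 110 ≥ 90
Round 3 — N4 buckles.
  N23: +55 → 80 < 90
No further bucklings.

N23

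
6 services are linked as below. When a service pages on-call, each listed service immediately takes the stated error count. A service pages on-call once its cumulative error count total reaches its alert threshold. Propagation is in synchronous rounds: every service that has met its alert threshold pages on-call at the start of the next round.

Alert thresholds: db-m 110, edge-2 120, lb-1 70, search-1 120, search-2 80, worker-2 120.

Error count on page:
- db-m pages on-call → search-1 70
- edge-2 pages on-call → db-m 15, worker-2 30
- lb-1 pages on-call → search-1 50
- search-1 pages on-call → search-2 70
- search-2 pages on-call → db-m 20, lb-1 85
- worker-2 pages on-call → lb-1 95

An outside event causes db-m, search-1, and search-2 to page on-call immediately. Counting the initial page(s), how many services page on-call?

4

Round 1 — db-m, search-1, search-2 page on-call (initial).
  lb-1: +85 → 85 ≥ 70
Round 2 — lb-1 pages on-call.
No further pages.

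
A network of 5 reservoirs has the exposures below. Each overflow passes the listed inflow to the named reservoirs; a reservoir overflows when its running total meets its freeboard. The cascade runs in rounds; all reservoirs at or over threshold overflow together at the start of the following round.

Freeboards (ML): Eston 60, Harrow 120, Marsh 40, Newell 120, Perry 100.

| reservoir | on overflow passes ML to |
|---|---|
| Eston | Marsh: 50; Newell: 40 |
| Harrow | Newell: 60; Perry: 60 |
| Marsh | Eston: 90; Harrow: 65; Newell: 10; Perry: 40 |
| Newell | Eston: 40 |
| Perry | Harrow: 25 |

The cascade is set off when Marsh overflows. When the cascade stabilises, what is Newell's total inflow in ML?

Round 1 — Marsh overflows (initial).
  Eston: +90 → 90 ≥ 60
  Harrow: +65 → 65 < 120
  Newell: +10 → 10 < 120
  Perry: +40 → 40 < 100
Round 2 — Eston overflows.
  Newell: +40 → 50 < 120
No further overflows.

50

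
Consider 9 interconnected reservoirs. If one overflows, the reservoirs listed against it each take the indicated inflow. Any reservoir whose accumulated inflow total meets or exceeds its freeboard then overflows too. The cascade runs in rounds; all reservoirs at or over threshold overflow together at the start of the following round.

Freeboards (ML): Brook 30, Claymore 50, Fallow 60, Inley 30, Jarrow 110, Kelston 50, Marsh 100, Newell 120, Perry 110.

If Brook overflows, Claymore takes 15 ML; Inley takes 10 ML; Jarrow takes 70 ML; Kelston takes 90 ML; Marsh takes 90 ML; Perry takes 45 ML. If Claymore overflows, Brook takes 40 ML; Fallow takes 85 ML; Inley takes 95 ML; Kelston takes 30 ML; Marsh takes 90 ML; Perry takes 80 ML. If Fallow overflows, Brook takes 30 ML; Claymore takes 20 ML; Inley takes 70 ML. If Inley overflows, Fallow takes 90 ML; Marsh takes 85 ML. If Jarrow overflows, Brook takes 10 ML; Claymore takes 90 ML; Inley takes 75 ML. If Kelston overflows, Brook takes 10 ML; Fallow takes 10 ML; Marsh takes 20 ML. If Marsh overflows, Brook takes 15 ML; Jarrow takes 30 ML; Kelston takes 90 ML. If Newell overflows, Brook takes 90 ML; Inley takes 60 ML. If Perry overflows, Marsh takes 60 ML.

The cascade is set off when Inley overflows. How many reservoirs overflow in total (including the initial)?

Round 1 — Inley overflows (initial).
  Fallow: +90 → 90 ≥ 60
  Marsh: +85 → 85 < 100
Round 2 — Fallow overflows.
  Brook: +30 → 30 ≥ 30
  Claymore: +20 → 20 < 50
Round 3 — Brook overflows.
  Claymore: +15 → 35 < 50
  Jarrow: +70 → 70 < 110
  Kelston: +90 → 90 ≥ 50
  Marsh: +90 → 175 ≥ 100
  Perry: +45 → 45 < 110
Round 4 — Kelston, Marsh overflow.
  Jarrow: +30 → 100 < 110
No further overflows.

5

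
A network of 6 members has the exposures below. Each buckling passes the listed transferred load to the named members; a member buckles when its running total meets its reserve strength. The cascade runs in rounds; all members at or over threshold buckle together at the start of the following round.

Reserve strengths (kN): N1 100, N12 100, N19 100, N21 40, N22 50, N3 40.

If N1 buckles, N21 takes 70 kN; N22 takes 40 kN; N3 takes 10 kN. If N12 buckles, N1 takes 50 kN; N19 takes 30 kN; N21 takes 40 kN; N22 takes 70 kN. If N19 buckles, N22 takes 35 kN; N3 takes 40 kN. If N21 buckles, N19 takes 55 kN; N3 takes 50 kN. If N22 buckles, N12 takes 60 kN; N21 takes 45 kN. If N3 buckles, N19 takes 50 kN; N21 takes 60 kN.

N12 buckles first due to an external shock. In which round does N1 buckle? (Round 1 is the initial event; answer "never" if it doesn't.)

never

Round 1 — N12 buckles (initial).
  N1: +50 → 50 < 100
  N19: +30 → 30 < 100
  N21: +40 → 40 ≥ 40
  N22: +70 → 70 ≥ 50
Round 2 — N21, N22 buckle.
  N19: +55 → 85 < 100
  N3: +50 → 50 ≥ 40
Round 3 — N3 buckles.
  N19: +50 → 135 ≥ 100
Round 4 — N19 buckles.
No further bucklings.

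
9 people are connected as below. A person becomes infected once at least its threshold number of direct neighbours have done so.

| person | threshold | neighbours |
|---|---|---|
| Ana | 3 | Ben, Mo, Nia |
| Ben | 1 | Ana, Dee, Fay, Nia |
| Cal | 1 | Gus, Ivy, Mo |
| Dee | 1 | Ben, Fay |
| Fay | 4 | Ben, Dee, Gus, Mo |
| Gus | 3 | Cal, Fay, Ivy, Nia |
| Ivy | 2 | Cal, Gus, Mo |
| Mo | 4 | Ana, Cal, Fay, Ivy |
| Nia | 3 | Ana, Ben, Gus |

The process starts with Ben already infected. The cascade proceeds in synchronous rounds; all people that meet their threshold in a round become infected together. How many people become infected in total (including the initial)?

Round 1 — Ben becomes infected (initial).
Round 2 — checking thresholds:
  Ana: 1 of 3 neighbours < 3, holds.
  Dee: 1 of 2 neighbours ≥ 1, becomes infected.
  Fay: 1 of 4 neighbours < 4, holds.
  Nia: 1 of 3 neighbours < 3, holds.
Round 3 — no new infections; cascade stops.

2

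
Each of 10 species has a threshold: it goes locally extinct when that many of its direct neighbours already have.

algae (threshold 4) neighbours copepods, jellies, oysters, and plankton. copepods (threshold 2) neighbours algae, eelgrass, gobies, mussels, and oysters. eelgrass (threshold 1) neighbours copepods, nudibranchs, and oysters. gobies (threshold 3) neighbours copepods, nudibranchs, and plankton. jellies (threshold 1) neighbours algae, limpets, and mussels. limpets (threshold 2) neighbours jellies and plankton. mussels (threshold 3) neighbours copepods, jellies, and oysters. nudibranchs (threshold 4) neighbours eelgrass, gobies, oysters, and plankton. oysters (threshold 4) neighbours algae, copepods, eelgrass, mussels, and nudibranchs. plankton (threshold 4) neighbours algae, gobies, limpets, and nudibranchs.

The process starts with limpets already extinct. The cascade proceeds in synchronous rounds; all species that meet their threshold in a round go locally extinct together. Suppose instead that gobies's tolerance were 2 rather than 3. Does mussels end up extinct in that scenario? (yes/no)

no

With gobies's tolerance at 2:
Round 1 — limpets goes locally extinct (initial).
Round 2 — checking thresholds:
  jellies: 1 of 3 neighbours ≥ 1, goes locally extinct.
  plankton: 1 of 4 neighbours < 4, holds.
Round 3 — no new extinctions; cascade stops.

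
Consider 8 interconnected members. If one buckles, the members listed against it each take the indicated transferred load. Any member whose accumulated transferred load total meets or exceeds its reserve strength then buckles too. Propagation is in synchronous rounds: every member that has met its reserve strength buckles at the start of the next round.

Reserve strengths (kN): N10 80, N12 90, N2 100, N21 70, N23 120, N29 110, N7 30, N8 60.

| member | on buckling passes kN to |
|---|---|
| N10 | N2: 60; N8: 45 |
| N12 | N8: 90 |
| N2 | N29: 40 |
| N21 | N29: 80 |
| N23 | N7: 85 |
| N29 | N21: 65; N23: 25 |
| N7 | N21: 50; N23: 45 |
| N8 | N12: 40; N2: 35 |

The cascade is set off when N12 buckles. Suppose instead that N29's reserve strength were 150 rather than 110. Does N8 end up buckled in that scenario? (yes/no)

yes

With N29's reserve strength at 150:
Round 1 — N12 buckles (initial).
  N8: +90 → 90 ≥ 60
Round 2 — N8 buckles.
  N2: +35 → 35 < 100
No further bucklings.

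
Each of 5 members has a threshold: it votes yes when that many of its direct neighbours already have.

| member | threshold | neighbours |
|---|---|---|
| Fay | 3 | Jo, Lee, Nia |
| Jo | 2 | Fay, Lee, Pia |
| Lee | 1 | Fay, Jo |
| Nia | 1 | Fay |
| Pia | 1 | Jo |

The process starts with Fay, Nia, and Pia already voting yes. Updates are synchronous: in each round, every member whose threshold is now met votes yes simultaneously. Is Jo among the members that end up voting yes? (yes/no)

yes

Round 1 — Fay, Nia, Pia vote yes (initial).
Round 2 — checking thresholds:
  Jo: 2 of 3 neighbours ≥ 2, votes yes.
  Lee: 1 of 2 neighbours ≥ 1, votes yes.
Round 3 — no new yes votes; cascade stops.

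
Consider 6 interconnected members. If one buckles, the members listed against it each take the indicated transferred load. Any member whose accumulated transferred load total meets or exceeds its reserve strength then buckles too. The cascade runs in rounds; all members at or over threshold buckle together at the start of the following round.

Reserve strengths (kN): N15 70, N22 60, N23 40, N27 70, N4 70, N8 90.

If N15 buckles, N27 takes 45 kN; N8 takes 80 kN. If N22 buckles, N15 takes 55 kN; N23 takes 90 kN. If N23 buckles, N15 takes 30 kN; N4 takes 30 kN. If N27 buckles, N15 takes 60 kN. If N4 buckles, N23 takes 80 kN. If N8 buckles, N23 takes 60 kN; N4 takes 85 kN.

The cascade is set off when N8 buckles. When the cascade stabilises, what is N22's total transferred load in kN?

0

Round 1 — N8 buckles (initial).
  N23: +60 → 60 ≥ 40
  N4: +85 → 85 ≥ 70
Round 2 — N23, N4 buckle.
  N15: +30 → 30 < 70
No further bucklings.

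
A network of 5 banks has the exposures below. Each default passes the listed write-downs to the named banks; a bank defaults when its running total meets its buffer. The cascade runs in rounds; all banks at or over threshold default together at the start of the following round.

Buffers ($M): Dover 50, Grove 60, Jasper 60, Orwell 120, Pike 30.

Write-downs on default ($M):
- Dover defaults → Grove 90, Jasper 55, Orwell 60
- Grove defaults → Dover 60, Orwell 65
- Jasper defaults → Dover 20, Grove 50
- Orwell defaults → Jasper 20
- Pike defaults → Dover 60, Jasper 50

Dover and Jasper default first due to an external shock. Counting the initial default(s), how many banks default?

4

Round 1 — Dover, Jasper default (initial).
  Grove: +90+50 → 140 ≥ 60
  Orwell: +60 → 60 < 120
Round 2 — Grove defaults.
  Orwell: +65 → 125 ≥ 120
Round 3 — Orwell defaults.
No further defaults.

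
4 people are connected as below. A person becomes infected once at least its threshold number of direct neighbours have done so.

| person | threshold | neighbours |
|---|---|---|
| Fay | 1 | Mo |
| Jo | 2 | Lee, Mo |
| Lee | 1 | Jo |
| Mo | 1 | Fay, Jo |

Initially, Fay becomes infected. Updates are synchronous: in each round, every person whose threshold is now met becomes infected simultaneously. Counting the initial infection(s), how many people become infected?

2

Round 1 — Fay becomes infected (initial).
Round 2 — checking thresholds:
  Mo: 1 of 2 neighbours ≥ 1, becomes infected.
Round 3 — no new infections; cascade stops.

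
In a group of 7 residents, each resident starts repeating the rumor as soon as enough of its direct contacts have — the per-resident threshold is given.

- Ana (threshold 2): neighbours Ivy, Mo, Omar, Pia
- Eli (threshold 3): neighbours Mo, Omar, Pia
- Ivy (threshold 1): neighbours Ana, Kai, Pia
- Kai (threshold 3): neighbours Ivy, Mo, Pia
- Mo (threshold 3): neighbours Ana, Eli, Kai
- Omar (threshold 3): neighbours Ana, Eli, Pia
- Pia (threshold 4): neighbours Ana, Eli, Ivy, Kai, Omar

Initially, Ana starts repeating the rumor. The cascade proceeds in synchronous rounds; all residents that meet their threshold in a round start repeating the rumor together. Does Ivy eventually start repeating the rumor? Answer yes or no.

yes

Round 1 — Ana starts repeating the rumor (initial).
Round 2 — checking thresholds:
  Ivy: 1 of 3 neighbours ≥ 1, starts repeating the rumor.
  Mo: 1 of 3 neighbours < 3, holds.
  Omar: 1 of 3 neighbours < 3, holds.
  Pia: 1 of 5 neighbours < 4, holds.
Round 3 — no new spreads; cascade stops.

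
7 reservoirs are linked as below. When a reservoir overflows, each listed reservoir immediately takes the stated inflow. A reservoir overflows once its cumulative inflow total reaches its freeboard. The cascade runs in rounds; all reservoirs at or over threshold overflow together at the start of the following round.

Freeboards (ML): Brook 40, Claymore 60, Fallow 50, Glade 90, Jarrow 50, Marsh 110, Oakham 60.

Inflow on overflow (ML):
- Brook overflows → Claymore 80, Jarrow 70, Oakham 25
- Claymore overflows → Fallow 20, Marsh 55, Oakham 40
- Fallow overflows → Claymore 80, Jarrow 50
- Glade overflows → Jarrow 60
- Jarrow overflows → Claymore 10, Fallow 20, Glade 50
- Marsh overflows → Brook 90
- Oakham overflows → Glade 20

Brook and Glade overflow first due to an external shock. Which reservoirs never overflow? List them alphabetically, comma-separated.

Round 1 — Brook, Glade overflow (initial).
  Claymore: +80 → 80 ≥ 60
  Jarrow: +70+60 → 130 ≥ 50
  Oakham: +25 → 25 < 60
Round 2 — Claymore, Jarrow overflow.
  Fallow: +20+20 → 40 < 50
  Marsh: +55 → 55 < 110
  Oakham: +40 → 65 ≥ 60
Round 3 — Oakham overflows.
No further overflows.

Fallow, Marsh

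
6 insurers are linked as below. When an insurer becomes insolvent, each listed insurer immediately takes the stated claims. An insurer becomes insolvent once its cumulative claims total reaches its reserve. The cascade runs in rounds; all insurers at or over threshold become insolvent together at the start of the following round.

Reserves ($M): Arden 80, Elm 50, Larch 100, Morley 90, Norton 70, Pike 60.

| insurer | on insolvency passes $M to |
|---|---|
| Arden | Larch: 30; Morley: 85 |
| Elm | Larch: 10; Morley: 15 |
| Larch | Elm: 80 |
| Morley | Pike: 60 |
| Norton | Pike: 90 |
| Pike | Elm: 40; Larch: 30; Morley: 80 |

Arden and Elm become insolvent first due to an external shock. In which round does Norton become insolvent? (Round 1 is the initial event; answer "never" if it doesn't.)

never

Round 1 — Arden, Elm become insolvent (initial).
  Larch: +30+10 → 40 < 100
  Morley: +85+15 → 100 ≥ 90
Round 2 — Morley becomes insolvent.
  Pike: +60 → 60 ≥ 60
Round 3 — Pike becomes insolvent.
  Larch: +30 → 70 < 100
No further insolvencies.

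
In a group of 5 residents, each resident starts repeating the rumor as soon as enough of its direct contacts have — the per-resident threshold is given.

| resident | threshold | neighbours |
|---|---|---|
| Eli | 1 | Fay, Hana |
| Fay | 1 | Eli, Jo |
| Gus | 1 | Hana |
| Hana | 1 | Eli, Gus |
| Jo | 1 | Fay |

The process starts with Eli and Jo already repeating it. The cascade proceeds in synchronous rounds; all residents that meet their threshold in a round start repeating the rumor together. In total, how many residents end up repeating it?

Round 1 — Eli, Jo start repeating the rumor (initial).
Round 2 — checking thresholds:
  Fay: 2 of 2 neighbours ≥ 1, starts repeating the rumor.
  Hana: 1 of 2 neighbours ≥ 1, starts repeating the rumor.
Round 3 — checking thresholds:
  Gus: 1 of 1 neighbours ≥ 1, starts repeating the rumor.
Round 4 — no new spreads; cascade stops.

5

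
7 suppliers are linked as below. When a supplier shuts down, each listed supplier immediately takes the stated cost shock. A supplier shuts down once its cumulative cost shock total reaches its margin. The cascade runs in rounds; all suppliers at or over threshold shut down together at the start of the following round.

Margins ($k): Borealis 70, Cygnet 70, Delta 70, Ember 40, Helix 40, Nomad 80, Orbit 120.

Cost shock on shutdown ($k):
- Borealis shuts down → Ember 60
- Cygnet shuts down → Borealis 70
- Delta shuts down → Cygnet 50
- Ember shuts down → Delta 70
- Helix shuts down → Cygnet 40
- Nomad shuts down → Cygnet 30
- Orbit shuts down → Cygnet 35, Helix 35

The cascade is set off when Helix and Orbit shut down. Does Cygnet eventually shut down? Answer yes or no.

yes

Round 1 — Helix, Orbit shut down (initial).
  Cygnet: +40+35 → 75 ≥ 70
Round 2 — Cygnet shuts down.
  Borealis: +70 → 70 ≥ 70
Round 3 — Borealis shuts down.
  Ember: +60 → 60 ≥ 40
Round 4 — Ember shuts down.
  Delta: +70 → 70 ≥ 70
Round 5 — Delta shuts down.
No further shutdowns.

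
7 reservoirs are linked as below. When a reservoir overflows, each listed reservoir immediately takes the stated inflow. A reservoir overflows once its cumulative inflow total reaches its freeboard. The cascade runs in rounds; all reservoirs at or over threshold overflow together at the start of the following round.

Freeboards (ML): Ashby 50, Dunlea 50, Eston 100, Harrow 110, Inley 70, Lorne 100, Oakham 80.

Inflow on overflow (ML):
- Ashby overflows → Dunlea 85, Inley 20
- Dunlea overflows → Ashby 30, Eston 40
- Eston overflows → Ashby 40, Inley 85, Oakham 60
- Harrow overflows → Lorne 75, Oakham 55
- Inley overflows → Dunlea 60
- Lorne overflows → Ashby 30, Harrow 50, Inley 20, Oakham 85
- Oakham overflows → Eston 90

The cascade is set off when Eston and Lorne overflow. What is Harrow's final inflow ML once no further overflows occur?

50

Round 1 — Eston, Lorne overflow (initial).
  Ashby: +40+30 → 70 ≥ 50
  Harrow: +50 → 50 < 110
  Inley: +85+20 → 105 ≥ 70
  Oakham: +60+85 → 145 ≥ 80
Round 2 — Ashby, Inley, Oakham overflow.
  Dunlea: +85+60 → 145 ≥ 50
Round 3 — Dunlea overflows.
No further overflows.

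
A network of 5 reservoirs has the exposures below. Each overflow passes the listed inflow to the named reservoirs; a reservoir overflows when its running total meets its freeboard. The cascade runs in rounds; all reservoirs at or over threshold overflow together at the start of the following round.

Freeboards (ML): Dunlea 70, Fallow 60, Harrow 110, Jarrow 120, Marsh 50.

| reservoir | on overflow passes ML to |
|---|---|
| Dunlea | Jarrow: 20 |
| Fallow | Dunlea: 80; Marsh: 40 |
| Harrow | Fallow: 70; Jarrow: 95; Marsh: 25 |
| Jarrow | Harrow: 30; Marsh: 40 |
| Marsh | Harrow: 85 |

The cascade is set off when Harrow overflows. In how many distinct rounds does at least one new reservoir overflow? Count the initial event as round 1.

3

Round 1 — Harrow overflows (initial).
  Fallow: +70 → 70 ≥ 60
  Jarrow: +95 → 95 < 120
  Marsh: +25 → 25 < 50
Round 2 — Fallow overflows.
  Dunlea: +80 → 80 ≥ 70
  Marsh: +40 → 65 ≥ 50
Round 3 — Dunlea, Marsh overflow.
  Jarrow: +20 → 115 < 120
No further overflows.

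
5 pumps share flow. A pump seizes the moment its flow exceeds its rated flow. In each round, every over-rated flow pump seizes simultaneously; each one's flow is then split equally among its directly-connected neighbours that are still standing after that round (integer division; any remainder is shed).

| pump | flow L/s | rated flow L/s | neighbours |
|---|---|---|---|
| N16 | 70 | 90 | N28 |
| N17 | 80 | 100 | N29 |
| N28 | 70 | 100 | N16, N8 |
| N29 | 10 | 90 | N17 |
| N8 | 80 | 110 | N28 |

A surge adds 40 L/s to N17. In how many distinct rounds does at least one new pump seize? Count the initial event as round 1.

Round 1 — N17 at 120 > 100. N17 seizes.
  N17 sheds 120 L/s to N29: 120 each.
    N29: 10+120 = 130 > 90
Round 2 — N29 seizes.
  N29 sheds 130 L/s: no online neighbours, lost.
No further seizures.

2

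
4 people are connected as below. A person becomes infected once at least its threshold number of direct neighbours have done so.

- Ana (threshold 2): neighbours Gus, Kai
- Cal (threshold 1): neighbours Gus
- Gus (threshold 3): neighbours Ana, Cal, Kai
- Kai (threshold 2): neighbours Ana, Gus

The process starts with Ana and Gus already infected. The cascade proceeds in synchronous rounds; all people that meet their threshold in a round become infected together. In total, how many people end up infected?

Round 1 — Ana, Gus become infected (initial).
Round 2 — checking thresholds:
  Cal: 1 of 1 neighbours ≥ 1, becomes infected.
  Kai: 2 of 2 neighbours ≥ 2, becomes infected.
Round 3 — no new infections; cascade stops.

4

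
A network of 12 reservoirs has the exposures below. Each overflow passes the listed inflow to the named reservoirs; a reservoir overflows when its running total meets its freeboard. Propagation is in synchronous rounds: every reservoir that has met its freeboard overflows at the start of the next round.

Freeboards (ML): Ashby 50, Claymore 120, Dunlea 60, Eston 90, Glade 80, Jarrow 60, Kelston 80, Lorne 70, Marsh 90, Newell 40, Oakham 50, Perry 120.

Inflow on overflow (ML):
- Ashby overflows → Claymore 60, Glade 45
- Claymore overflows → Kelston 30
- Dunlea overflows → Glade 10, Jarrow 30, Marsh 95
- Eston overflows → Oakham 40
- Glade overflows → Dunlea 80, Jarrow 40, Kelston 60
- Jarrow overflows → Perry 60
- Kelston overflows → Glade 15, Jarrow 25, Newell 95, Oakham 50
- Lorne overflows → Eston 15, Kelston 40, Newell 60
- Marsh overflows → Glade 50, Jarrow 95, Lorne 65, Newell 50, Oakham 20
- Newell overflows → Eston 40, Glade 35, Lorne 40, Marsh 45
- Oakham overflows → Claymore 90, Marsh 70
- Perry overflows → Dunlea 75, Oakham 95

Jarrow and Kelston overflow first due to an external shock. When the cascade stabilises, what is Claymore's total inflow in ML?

90

Round 1 — Jarrow, Kelston overflow (initial).
  Glade: +15 → 15 < 80
  Newell: +95 → 95 ≥ 40
  Oakham: +50 → 50 ≥ 50
  Perry: +60 → 60 < 120
Round 2 — Newell, Oakham overflow.
  Claymore: +90 → 90 < 120
  Eston: +40 → 40 < 90
  Glade: +35 → 50 < 80
  Lorne: +40 → 40 < 70
  Marsh: +45+70 → 115 ≥ 90
Round 3 — Marsh overflows.
  Glade: +50 → 100 ≥ 80
  Lorne: +65 → 105 ≥ 70
Round 4 — Glade, Lorne overflow.
  Dunlea: +80 → 80 ≥ 60
  Eston: +15 → 55 < 90
Round 5 — Dunlea overflows.
No further overflows.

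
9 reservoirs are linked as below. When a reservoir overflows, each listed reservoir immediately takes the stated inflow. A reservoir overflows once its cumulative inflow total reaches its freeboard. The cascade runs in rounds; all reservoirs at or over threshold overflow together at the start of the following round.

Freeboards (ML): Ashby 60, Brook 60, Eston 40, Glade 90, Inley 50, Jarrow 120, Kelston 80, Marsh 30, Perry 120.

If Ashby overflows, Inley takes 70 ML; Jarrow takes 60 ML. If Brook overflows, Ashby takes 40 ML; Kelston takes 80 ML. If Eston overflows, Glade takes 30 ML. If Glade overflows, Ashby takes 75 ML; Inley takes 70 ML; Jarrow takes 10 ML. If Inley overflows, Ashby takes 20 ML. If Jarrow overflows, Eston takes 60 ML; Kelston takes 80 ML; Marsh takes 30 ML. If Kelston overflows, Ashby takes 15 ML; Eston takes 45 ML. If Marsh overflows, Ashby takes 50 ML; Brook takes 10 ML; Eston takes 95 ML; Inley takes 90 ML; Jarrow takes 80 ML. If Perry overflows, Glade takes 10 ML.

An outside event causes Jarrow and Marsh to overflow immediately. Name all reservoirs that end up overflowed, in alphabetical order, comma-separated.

Ashby, Eston, Inley, Jarrow, Kelston, Marsh

Round 1 — Jarrow, Marsh overflow (initial).
  Ashby: +50 → 50 < 60
  Brook: +10 → 10 < 60
  Eston: +60+95 → 155 ≥ 40
  Inley: +90 → 90 ≥ 50
  Kelston: +80 → 80 ≥ 80
Round 2 — Eston, Inley, Kelston overflow.
  Ashby: +20+15 → 85 ≥ 60
  Glade: +30 → 30 < 90
Round 3 — Ashby overflows.
No further overflows.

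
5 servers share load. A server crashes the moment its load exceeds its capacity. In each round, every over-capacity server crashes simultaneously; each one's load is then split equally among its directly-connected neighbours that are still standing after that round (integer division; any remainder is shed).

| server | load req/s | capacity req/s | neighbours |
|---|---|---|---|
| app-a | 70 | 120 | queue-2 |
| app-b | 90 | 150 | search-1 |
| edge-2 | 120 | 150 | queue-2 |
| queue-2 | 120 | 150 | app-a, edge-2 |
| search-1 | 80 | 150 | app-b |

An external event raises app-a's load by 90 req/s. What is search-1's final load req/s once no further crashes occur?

Round 1 — app-a at 160 > 120. app-a crashes.
  app-a sheds 160 req/s to queue-2: 160 each.
    queue-2: 120+160 = 280 > 150
Round 2 — queue-2 crashes.
  queue-2 sheds 280 req/s to edge-2: 280 each.
    edge-2: 120+280 = 400 > 150
Round 3 — edge-2 crashes.
  edge-2 sheds 400 req/s: no online neighbours, lost.
No further crashes.

80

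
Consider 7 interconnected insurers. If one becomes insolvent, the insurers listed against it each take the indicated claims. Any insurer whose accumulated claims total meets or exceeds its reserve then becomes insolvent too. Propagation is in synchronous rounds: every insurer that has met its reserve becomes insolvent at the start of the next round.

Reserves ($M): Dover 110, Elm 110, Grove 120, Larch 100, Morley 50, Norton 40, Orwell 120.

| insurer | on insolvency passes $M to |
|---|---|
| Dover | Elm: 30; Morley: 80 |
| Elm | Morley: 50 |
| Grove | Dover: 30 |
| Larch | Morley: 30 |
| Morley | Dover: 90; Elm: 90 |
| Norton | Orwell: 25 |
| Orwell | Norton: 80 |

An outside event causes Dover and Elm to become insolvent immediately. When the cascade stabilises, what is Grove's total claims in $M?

Round 1 — Dover, Elm become insolvent (initial).
  Morley: +80+50 → 130 ≥ 50
Round 2 — Morley becomes insolvent.
No further insolvencies.

0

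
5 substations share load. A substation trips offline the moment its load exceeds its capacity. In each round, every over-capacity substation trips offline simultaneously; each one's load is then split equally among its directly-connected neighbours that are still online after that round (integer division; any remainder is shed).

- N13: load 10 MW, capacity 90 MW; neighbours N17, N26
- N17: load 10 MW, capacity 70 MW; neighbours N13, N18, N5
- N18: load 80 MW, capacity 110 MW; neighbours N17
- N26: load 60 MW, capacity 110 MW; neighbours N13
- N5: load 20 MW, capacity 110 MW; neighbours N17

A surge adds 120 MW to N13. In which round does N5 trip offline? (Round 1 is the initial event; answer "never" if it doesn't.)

Round 1 — N13 at 130 > 90. N13 trips offline.
  N13 sheds 130 MW to N17, N26: 65 each.
    N17: 10+65 = 75 > 70
    N26: 60+65 = 125 > 110
Round 2 — N17, N26 trip offline.
  N17 sheds 75 MW to N18, N5: 37 each (1 lost).
    N18: 80+37 = 117 > 110
    N5: 20+37 = 57 ≤ 110
  N26 sheds 125 MW: no online neighbours, lost.
Round 3 — N18 trips offline.
  N18 sheds 117 MW: no online neighbours, lost.
No further trips.

never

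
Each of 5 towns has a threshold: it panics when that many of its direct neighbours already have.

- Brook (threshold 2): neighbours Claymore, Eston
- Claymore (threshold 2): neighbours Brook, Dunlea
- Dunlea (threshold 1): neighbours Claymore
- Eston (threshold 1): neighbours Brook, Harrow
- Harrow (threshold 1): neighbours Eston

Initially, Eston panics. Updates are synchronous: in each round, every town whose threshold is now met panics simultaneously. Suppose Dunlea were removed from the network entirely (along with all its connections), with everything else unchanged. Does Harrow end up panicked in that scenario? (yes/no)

yes

With Dunlea removed:
Round 1 — Eston panics (initial).
Round 2 — checking thresholds:
  Brook: 1 of 2 neighbours < 2, below threshold.
  Harrow: 1 of 1 neighbours ≥ 1, panics.
Round 3 — no new panics; cascade stops.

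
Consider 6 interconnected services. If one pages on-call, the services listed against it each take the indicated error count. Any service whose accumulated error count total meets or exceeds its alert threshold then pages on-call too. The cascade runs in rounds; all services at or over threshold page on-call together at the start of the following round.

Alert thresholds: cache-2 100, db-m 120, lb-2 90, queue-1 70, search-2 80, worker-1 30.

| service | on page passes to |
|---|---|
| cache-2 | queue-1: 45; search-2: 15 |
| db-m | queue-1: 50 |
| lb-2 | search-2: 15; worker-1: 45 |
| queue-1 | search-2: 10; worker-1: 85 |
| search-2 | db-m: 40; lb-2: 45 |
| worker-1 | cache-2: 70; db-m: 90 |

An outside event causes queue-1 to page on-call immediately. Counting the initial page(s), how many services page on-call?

Round 1 — queue-1 pages on-call (initial).
  search-2: +10 → 10 < 80
  worker-1: +85 → 85 ≥ 30
Round 2 — worker-1 pages on-call.
  cache-2: +70 → 70 < 100
  db-m: +90 → 90 < 120
No further pages.

2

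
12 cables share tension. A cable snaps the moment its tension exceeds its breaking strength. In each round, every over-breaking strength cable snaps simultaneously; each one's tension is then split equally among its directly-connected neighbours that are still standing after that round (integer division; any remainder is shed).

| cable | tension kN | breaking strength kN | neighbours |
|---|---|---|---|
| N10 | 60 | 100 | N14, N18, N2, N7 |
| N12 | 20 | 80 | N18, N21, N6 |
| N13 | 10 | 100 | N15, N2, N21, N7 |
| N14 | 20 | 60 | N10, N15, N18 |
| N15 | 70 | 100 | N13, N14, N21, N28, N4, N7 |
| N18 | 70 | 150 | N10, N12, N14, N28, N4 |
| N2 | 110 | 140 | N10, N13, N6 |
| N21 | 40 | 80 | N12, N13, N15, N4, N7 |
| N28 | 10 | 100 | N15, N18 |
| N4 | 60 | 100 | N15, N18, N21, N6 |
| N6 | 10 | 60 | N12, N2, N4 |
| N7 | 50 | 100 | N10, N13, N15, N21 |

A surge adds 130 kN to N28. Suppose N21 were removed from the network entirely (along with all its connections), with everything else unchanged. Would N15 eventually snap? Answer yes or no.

yes

With N21 removed:
Round 1 — N28 at 140 > 100. N28 snaps.
  N28 sheds 140 kN to N15, N18: 70 each.
    N15: 70+70 = 140 > 100
    N18: 70+70 = 140 ≤ 150
Round 2 — N15 snaps.
  N15 sheds 140 kN to N13, N14, N4, N7: 35 each.
    N13: 10+35 = 45 ≤ 100
    N14: 20+35 = 55 ≤ 60
    N4: 60+35 = 95 ≤ 100
    N7: 50+35 = 85 ≤ 100
No further breaks.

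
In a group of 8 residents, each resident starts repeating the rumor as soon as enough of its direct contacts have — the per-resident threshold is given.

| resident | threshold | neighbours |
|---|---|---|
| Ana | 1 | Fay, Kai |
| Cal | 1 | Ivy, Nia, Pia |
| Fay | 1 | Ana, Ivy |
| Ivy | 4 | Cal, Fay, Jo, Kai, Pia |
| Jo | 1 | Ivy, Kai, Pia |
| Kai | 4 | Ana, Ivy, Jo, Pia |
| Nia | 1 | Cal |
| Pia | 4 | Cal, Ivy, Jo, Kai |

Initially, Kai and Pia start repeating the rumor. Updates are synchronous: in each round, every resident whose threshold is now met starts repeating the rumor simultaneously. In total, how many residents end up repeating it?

Round 1 — Kai, Pia start repeating the rumor (initial).
Round 2 — checking thresholds:
  Ana: 1 of 2 neighbours ≥ 1, starts repeating the rumor.
  Cal: 1 of 3 neighbours ≥ 1, starts repeating the rumor.
  Ivy: 2 of 5 neighbours < 4, below threshold.
  Jo: 2 of 3 neighbours ≥ 1, starts repeating the rumor.
Round 3 — checking thresholds:
  Fay: 1 of 2 neighbours ≥ 1, starts repeating the rumor.
  Ivy: 4 of 5 neighbours ≥ 4, starts repeating the rumor.
  Nia: 1 of 1 neighbours ≥ 1, starts repeating the rumor.
Round 4 — no new spreads; cascade stops.

8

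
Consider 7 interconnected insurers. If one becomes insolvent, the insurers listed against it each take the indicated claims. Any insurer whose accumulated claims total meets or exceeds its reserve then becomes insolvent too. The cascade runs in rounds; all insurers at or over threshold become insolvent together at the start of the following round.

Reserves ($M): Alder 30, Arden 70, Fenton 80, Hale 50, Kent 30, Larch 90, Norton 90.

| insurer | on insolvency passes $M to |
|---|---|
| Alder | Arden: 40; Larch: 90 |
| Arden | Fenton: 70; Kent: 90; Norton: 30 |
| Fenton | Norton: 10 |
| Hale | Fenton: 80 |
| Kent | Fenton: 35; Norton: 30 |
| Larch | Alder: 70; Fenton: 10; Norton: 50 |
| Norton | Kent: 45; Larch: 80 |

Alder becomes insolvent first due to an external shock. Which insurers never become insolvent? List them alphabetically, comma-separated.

Arden, Fenton, Hale, Kent, Norton

Round 1 — Alder becomes insolvent (initial).
  Arden: +40 → 40 < 70
  Larch: +90 → 90 ≥ 90
Round 2 — Larch becomes insolvent.
  Fenton: +10 → 10 < 80
  Norton: +50 → 50 < 90
No further insolvencies.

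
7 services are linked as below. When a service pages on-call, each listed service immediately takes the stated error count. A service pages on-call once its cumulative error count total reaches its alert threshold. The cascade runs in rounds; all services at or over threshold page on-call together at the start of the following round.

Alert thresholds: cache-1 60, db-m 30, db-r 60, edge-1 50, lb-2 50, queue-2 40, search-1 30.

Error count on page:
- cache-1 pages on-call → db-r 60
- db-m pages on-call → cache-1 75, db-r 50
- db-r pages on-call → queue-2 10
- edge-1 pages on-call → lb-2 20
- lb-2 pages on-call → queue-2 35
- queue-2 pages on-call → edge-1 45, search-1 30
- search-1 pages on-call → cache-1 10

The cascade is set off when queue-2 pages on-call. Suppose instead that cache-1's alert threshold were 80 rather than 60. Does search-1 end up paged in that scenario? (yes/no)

yes

With cache-1's alert threshold at 80:
Round 1 — queue-2 pages on-call (initial).
  edge-1: +45 → 45 < 50
  search-1: +30 → 30 ≥ 30
Round 2 — search-1 pages on-call.
  cache-1: +10 → 10 < 80
No further pages.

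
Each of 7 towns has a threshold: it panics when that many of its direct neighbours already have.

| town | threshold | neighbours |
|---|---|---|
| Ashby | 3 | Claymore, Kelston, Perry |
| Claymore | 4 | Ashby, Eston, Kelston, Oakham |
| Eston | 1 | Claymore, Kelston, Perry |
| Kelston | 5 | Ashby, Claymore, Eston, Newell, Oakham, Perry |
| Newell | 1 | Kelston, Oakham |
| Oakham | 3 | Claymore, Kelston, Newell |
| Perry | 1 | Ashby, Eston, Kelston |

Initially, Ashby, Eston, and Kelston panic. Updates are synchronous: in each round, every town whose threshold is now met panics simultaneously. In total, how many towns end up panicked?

Round 1 — Ashby, Eston, Kelston panic (initial).
Round 2 — checking thresholds:
  Claymore: 3 of 4 neighbours < 4, not yet.
  Newell: 1 of 2 neighbours ≥ 1, panics.
  Oakham: 1 of 3 neighbours < 3, not yet.
  Perry: 3 of 3 neighbours ≥ 1, panics.
Round 3 — no new panics; cascade stops.

5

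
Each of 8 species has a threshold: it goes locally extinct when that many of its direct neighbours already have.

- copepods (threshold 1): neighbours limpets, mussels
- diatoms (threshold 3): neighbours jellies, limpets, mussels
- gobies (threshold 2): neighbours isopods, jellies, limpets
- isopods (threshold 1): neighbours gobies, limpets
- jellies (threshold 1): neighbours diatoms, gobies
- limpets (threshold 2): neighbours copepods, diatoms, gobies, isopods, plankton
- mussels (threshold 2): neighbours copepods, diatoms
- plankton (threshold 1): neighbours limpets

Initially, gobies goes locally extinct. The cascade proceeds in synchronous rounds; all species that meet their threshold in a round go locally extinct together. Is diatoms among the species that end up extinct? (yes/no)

Round 1 — gobies goes locally extinct (initial).
Round 2 — checking thresholds:
  isopods: 1 of 2 neighbours ≥ 1, goes locally extinct.
  jellies: 1 of 2 neighbours ≥ 1, goes locally extinct.
  limpets: 1 of 5 neighbours < 2, holds.
Round 3 — checking thresholds:
  diatoms: 1 of 3 neighbours < 3, holds.
  limpets: 2 of 5 neighbours ≥ 2, goes locally extinct.
Round 4 — checking thresholds:
  copepods: 1 of 2 neighbours ≥ 1, goes locally extinct.
  diatoms: 2 of 3 neighbours < 3, holds.
  plankton: 1 of 1 neighbours ≥ 1, goes locally extinct.
Round 5 — no new extinctions; cascade stops.

no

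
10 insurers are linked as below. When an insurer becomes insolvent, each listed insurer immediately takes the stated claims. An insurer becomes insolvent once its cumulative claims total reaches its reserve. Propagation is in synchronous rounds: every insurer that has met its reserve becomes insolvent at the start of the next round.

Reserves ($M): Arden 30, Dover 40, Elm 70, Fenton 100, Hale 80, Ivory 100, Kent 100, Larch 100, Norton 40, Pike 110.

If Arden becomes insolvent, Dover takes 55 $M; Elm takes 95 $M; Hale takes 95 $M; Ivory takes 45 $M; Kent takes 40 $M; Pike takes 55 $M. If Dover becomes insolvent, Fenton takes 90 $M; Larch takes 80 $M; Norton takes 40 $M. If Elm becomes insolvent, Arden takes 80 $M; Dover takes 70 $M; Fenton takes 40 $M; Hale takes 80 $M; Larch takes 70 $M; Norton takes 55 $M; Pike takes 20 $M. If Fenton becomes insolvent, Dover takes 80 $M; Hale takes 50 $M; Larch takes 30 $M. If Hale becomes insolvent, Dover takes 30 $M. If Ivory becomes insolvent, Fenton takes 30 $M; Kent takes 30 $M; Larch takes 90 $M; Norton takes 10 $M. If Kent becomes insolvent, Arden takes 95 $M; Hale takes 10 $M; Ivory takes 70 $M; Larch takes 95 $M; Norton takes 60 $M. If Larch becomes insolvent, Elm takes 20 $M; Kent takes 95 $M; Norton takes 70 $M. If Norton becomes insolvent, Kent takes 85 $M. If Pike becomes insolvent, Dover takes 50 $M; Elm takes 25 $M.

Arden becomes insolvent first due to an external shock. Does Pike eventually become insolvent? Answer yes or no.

no

Round 1 — Arden becomes insolvent (initial).
  Dover: +55 → 55 ≥ 40
  Elm: +95 → 95 ≥ 70
  Hale: +95 → 95 ≥ 80
  Ivory: +45 → 45 < 100
  Kent: +40 → 40 < 100
  Pike: +55 → 55 < 110
Round 2 — Dover, Elm, Hale become insolvent.
  Fenton: +90+40 → 130 ≥ 100
  Larch: +80+70 → 150 ≥ 100
  Norton: +40+55 → 95 ≥ 40
  Pike: +20 → 75 < 110
Round 3 — Fenton, Larch, Norton become insolvent.
  Kent: +95+85 → 220 ≥ 100
Round 4 — Kent becomes insolvent.
  Ivory: +70 → 115 ≥ 100
Round 5 — Ivory becomes insolvent.
No further insolvencies.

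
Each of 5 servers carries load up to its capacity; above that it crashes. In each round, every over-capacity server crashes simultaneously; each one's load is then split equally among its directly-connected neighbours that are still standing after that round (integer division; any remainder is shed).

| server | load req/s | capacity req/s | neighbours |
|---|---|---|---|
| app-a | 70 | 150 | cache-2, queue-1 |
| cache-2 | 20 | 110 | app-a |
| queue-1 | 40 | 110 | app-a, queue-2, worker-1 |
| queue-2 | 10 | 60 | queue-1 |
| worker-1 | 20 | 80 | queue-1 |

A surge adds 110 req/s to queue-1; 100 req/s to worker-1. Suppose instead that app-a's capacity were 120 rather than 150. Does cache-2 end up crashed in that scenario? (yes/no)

yes

With app-a's capacity at 120:
Round 1 — queue-1 at 150 > 110; worker-1 at 120 > 80. queue-1, worker-1 crash.
  queue-1 sheds 150 req/s to app-a, queue-2: 75 each.
    app-a: 70+75 = 145 > 120
    queue-2: 10+75 = 85 > 60
  worker-1 sheds 120 req/s: no online neighbours, lost.
Round 2 — app-a, queue-2 crash.
  app-a sheds 145 req/s to cache-2: 145 each.
    cache-2: 20+145 = 165 > 110
  queue-2 sheds 85 req/s: no online neighbours, lost.
Round 3 — cache-2 crashes.
  cache-2 sheds 165 req/s: no online neighbours, lost.
No further crashes.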